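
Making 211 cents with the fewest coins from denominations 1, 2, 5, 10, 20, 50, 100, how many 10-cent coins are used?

Use the largest denomination that fits, subtract, and repeat.
211 − 2×100→11 − 1×10→1 − 1×1→0
Count of 10: 1

1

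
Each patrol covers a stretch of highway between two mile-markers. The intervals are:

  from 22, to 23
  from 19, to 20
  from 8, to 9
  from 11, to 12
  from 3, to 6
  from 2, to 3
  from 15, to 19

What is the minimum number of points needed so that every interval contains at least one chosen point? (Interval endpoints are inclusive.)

5

Sort by right endpoint; whenever an interval is uncovered, place a point at its right end.
Sorted: [2,3] [3,6] [8,9] [11,12] [15,19] [19,20] [22,23]
{[2,3],[3,6]} hit by 3; {[8,9]} hit by 9; {[11,12]} hit by 12; {[15,19],[19,20]} hit by 19; {[22,23]} hit by 23.
Points: 3, 9, 12, 19, 23 (5 total).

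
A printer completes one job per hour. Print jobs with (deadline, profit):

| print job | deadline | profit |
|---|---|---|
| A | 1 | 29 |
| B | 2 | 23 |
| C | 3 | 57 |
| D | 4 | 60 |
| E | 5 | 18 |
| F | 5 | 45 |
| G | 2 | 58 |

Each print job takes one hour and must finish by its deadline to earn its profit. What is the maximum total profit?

Profit order: D=60 G=58 C=57 F=45 A=29 B=23 E=18
Assign: D→slot 4, G→slot 2, C→slot 3, F→slot 5, A→slot 1, B skipped, E skipped.
Slots: [1:A] [2:G] [3:C] [4:D] [5:F]
Profit = 29 + 58 + 57 + 60 + 45 = 249

249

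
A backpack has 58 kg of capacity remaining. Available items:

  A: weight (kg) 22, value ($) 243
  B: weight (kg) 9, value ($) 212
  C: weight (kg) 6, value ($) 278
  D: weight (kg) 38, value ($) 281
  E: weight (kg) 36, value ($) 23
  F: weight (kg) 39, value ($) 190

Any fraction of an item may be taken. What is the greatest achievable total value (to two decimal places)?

888.29

Order: C (278/6=46.33) > B (212/9=23.56) > A (243/22=11.05) > D (281/38=7.39) > F (190/39=4.87) > E (23/36=0.64)
Fill: take C (6 @ 278) → take B (9 @ 212) → take A (22 @ 243) → take 21/38 of D → 155.29; 58/58 used.
Total value = 888.29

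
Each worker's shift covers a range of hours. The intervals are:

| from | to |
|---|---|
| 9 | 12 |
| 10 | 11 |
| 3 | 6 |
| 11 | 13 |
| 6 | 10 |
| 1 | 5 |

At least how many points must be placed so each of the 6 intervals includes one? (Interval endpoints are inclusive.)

Sorted: [1,5] [3,6] [6,10] [10,11] [9,12] [11,13]
{[1,5],[3,6]} hit by 5; {[6,10],[10,11],[9,12]} hit by 10; {[11,13]} hit by 13.
Points: 5, 10, 13 (3 total).

3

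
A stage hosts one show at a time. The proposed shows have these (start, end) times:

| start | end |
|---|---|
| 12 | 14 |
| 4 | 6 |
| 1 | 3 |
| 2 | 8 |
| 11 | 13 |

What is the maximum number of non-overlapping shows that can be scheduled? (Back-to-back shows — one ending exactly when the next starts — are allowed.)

3

Greedy by earliest finish: after sorting by end time, pick each interval compatible with the last pick.
Sorted by end: (1,3)  (4,6)  (2,8)  (11,13)  (12,14)
take (1,3); take (4,6); take (11,13).
Selected 3 shows.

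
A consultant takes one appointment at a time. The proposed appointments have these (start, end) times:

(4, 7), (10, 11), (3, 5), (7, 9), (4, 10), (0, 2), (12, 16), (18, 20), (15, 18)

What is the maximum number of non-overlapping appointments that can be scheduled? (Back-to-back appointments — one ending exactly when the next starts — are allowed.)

6

Sorted by end: (0,2)  (3,5)  (4,7)  (7,9)  (4,10)  (10,11)  (12,16)  (15,18)  (18,20)
take (0,2); take (3,5); skip (4,7); take (7,9); skip (4,10); take (10,11); take (12,16); skip (15,18); take (18,20).
Selected 6 appointments.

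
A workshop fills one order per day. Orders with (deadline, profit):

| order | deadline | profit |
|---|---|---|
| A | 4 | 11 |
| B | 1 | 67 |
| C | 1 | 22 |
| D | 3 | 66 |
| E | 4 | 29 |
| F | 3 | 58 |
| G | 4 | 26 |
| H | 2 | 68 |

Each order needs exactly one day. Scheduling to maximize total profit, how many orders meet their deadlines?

Take jobs in profit order; each goes to the latest open slot no later than its deadline.
By profit: H(d2,68), B(d1,67), D(d3,66), F(d3,58), E(d4,29), G(d4,26), C(d1,22), A(d4,11)
H→slot 2; B→slot 1; D→slot 3; F skipped; E→slot 4; G skipped; C skipped; A skipped.
4 of 8 scheduled.

4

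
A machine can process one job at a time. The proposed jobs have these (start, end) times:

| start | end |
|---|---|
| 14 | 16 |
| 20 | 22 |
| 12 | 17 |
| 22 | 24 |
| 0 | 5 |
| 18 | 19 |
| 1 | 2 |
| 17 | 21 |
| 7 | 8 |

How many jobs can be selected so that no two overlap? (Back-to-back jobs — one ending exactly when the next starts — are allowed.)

Order by finish time; keep every interval that doesn't clash with the previous kept one.
Sorted by end: (1,2)  (0,5)  (7,8)  (14,16)  (12,17)  (18,19)  (17,21)  (20,22)  (22,24)
take (1,2); skip (0,5); take (7,8); take (14,16); take (18,19); skip (17,21); take (20,22); take (22,24).
Selected 6 jobs.

6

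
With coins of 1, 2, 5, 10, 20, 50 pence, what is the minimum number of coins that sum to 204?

Greedy: take as many of the largest coin as possible, then repeat with the remainder.
204 − 4×50→4 − 2×2→0
Total coins = 4 + 2 = 6

6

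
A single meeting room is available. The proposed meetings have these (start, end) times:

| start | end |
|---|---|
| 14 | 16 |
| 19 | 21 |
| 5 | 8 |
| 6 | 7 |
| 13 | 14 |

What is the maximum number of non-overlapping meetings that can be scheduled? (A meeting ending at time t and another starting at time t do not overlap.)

4

Sorted by end: (6,7)  (5,8)  (13,14)  (14,16)  (19,21)
take (6,7); take (13,14); take (14,16); take (19,21).
Selected 4 meetings.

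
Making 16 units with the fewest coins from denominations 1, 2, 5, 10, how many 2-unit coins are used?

0

16 − 1×10→6 − 1×5→1 − 1×1→0
Count of 2: 0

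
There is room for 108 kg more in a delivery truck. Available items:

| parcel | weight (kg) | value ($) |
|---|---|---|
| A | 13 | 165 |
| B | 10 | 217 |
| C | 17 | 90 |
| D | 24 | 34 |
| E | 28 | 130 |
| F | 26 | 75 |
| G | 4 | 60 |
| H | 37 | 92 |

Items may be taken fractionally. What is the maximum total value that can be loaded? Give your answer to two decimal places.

Ratios (sorted): B 21.70, G 15.00, A 12.69, C 5.29, E 4.64, F 2.88, H 2.49, D 1.42
take B (10 @ 217); take G (4 @ 60); take A (13 @ 165); take C (17 @ 90); take E (28 @ 130); take F (26 @ 75); take 10/37 of H → 24.86. Capacity used 108/108.
Total value = 761.86

761.86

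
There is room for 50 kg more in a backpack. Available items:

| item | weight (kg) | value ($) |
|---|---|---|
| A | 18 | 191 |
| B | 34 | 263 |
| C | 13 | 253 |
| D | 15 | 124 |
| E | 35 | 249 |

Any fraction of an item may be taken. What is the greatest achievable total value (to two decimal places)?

598.94

Order: C (253/13=19.46) > A (191/18=10.61) > D (124/15=8.27) > B (263/34=7.74) > E (249/35=7.11)
Fill: take C (13 @ 253) → take A (18 @ 191) → take D (15 @ 124) → take 4/34 of B → 30.94; 50/50 used.
Total value = 598.94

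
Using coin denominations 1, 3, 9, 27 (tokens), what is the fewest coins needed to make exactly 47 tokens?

Greedy: take as many of the largest coin as possible, then repeat with the remainder.
47 = 1×27 + 2×9 + 2×1
Total coins = 1 + 2 + 2 = 5

5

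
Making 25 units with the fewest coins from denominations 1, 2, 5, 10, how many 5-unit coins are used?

1

25 = 2×10 + 1×5
Count of 5: 1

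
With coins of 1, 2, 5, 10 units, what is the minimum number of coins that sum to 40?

4

Use the largest denomination that fits, subtract, and repeat.
40 = 4×10
Total coins = 4 = 4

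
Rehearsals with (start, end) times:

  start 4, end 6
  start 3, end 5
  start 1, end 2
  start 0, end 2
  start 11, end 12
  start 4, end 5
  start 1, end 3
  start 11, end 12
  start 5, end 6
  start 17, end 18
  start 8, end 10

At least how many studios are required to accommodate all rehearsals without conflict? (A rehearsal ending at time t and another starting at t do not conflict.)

3

The answer is the maximum number of intervals overlapping at any instant.
Events (time:±→running): 0:+→1 1:+→2 1:+→3 … peak 3.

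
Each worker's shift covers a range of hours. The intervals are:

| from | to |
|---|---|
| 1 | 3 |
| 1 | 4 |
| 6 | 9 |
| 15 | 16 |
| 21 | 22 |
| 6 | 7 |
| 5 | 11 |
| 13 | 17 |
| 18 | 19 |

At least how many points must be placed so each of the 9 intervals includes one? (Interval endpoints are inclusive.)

Process intervals by earliest right end; each time one isn't hit yet, stab at its right endpoint.
Sorted: [1,3] [1,4] [6,7] [6,9] [5,11] [15,16] [13,17] [18,19] [21,22]
{[1,3],[1,4]} hit by 3; {[6,7],[6,9],[5,11]} hit by 7; {[15,16],[13,17]} hit by 16; {[18,19]} hit by 19; {[21,22]} hit by 22.
Points: 3, 7, 16, 19, 22 (5 total).

5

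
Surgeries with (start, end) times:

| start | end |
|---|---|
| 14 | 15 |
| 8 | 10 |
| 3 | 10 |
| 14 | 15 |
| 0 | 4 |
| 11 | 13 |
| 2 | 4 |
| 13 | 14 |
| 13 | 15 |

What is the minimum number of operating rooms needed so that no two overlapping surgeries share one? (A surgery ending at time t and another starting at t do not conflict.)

The answer is the maximum number of intervals overlapping at any instant.
starts: [0, 2, 3, 8, 11, 13, 13, 14, 14]
ends:   [4, 4, 10, 10, 13, 14, 15, 15, 15]
s0→1 s2→2 s3→3  — peak 3.

3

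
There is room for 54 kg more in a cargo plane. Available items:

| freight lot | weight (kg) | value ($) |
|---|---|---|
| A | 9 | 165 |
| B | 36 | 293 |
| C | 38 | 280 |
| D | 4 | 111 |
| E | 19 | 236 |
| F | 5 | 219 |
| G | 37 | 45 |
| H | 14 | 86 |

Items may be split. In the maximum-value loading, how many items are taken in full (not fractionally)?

4

Order: F (219/5=43.80) > D (111/4=27.75) > A (165/9=18.33) > E (236/19=12.42) > B (293/36=8.14) > C (280/38=7.37) > H (86/14=6.14) > G (45/37=1.22)
Fill: take F (5 @ 219) → take D (4 @ 111) → take A (9 @ 165) → take E (19 @ 236) → take 17/36 of B → 138.36; 54/54 used.
4 item(s) taken whole; one partial (take 17/36 of B).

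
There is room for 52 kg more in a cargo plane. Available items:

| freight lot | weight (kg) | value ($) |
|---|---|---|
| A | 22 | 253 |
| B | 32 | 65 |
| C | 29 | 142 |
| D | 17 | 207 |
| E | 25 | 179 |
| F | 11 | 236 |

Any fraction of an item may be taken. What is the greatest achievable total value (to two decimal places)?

710.32

Order: F (236/11=21.45) > D (207/17=12.18) > A (253/22=11.50) > E (179/25=7.16) > C (142/29=4.90) > B (65/32=2.03)
Fill: take F (11 @ 236) → take D (17 @ 207) → take A (22 @ 253) → take 2/25 of E → 14.32; 52/52 used.
Total value = 710.32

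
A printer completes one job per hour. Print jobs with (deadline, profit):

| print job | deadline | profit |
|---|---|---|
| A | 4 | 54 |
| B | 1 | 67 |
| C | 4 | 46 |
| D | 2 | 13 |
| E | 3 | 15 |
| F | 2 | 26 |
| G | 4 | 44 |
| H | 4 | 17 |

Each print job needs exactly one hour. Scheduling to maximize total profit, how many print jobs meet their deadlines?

4

Profit order: B=67 A=54 C=46 G=44 F=26 H=17 E=15 D=13
Assign: B→slot 1, A→slot 4, C→slot 3, G→slot 2, F skipped, H skipped, E skipped, D skipped.
Slots: [1:B] [2:G] [3:C] [4:A]
4 of 8 scheduled.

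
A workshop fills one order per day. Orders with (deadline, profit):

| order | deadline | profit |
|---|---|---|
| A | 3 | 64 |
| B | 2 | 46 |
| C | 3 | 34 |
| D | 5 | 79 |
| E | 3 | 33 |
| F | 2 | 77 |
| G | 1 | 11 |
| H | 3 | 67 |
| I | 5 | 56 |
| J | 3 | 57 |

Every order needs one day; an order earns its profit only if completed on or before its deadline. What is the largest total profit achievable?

By profit: D(d5,79), F(d2,77), H(d3,67), A(d3,64), J(d3,57), I(d5,56), B(d2,46), C(d3,34), E(d3,33), G(d1,11)
D→slot 5; F→slot 2; H→slot 3; A→slot 1; J skipped; I→slot 4; B skipped; C skipped; E skipped; G skipped.
Profit = 64 + 77 + 67 + 56 + 79 = 343

343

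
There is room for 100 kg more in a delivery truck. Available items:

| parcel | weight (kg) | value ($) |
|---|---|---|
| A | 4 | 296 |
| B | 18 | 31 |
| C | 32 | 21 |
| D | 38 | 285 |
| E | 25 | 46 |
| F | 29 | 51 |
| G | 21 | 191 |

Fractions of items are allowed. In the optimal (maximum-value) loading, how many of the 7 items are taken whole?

4

Ratios (sorted): A 74.00, G 9.10, D 7.50, E 1.84, F 1.76, B 1.72, C 0.66
take A (4 @ 296); take G (21 @ 191); take D (38 @ 285); take E (25 @ 46); take 12/29 of F → 21.10. Capacity used 100/100.
4 item(s) taken whole; one partial (take 12/29 of F).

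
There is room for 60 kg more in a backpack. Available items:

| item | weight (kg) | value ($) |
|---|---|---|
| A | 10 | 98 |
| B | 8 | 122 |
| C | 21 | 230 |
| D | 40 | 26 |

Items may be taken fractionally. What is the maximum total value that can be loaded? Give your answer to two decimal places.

Greedy by value/weight ratio, highest first.
Order: B (122/8=15.25) > C (230/21=10.95) > A (98/10=9.80) > D (26/40=0.65)
Fill: take B (8 @ 122) → take C (21 @ 230) → take A (10 @ 98) → take 21/40 of D → 13.65; 60/60 used.
Total value = 463.65

463.65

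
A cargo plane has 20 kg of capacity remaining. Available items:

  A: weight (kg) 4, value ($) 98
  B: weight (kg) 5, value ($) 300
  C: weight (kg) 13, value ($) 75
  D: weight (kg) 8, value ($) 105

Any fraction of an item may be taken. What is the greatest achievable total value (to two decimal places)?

520.31

Ratios (sorted): B 60.00, A 24.50, D 13.12, C 5.77
take B (5 @ 300); take A (4 @ 98); take D (8 @ 105); take 3/13 of C → 17.31. Capacity used 20/20.
Total value = 520.31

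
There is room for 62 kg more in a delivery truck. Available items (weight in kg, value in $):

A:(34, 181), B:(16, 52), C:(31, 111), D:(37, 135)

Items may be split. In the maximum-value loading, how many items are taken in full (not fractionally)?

Greedy by value/weight ratio, highest first.
Order: A (181/34=5.32) > D (135/37=3.65) > C (111/31=3.58) > B (52/16=3.25)
Fill: take A (34 @ 181) → take 28/37 of D → 102.16; 62/62 used.
1 item(s) taken whole; one partial (take 28/37 of D).

1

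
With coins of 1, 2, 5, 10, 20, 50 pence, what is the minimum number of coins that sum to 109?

5

109 − 2×50→9 − 1×5→4 − 2×2→0
Total coins = 2 + 1 + 2 = 5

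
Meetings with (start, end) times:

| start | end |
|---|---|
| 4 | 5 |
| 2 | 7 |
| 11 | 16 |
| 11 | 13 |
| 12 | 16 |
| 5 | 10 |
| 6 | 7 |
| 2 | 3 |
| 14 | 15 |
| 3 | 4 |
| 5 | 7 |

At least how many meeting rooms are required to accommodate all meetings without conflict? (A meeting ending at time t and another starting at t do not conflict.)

4

Events (time:±→running): 2:+→1 2:+→2 3:-→1 3:+→2 4:-→1 4:+→2 5:-→1 5:+→2 5:+→3 6:+→4 … peak 4.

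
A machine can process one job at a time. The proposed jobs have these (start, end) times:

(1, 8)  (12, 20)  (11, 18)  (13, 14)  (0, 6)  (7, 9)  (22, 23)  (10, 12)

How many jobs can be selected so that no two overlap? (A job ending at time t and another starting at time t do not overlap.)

5

Sorted by end: (0,6)  (1,8)  (7,9)  (10,12)  (13,14)  (11,18)  (12,20)  (22,23)
take (0,6); skip (1,8); take (7,9); take (10,12); take (13,14); skip (12,20); take (22,23).
Selected 5 jobs.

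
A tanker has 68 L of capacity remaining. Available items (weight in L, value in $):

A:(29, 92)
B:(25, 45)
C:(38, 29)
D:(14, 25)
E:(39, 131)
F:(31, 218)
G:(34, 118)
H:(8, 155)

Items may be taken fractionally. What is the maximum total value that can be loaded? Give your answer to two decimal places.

473.65

Sort by value per unit weight and fill in that order.
Ratios (sorted): H 19.38, F 7.03, G 3.47, E 3.36, A 3.17, B 1.80, D 1.79, C 0.76
take H (8 @ 155); take F (31 @ 218); take 29/34 of G → 100.65. Capacity used 68/68.
Total value = 473.65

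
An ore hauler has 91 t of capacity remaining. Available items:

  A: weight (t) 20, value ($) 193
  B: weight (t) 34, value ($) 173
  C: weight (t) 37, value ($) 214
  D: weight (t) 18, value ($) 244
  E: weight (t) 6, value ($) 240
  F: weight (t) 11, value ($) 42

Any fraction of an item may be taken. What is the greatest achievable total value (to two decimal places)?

941.88

Sort by value per unit weight and fill in that order.
Order: E (240/6=40.00) > D (244/18=13.56) > A (193/20=9.65) > C (214/37=5.78) > B (173/34=5.09) > F (42/11=3.82)
Fill: take E (6 @ 240) → take D (18 @ 244) → take A (20 @ 193) → take C (37 @ 214) → take 10/34 of B → 50.88; 91/91 used.
Total value = 941.88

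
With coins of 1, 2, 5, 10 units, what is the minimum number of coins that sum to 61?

Use the largest denomination that fits, subtract, and repeat.
61 = 6×10 + 1×1
Total coins = 6 + 1 = 7

7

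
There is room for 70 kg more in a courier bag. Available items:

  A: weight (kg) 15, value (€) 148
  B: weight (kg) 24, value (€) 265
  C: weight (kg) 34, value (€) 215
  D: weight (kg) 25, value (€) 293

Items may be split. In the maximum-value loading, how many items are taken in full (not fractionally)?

Greedy by value/weight ratio, highest first.
Ratios (sorted): D 11.72, B 11.04, A 9.87, C 6.32
take D (25 @ 293); take B (24 @ 265); take A (15 @ 148); take 6/34 of C → 37.94. Capacity used 70/70.
3 item(s) taken whole; one partial (take 6/34 of C).

3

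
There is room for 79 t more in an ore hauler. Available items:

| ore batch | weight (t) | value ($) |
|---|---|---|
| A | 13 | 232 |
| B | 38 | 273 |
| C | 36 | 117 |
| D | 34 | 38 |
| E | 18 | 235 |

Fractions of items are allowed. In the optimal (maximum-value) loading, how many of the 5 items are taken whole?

3

Greedy by value/weight ratio, highest first.
Order: A (232/13=17.85) > E (235/18=13.06) > B (273/38=7.18) > C (117/36=3.25) > D (38/34=1.12)
Fill: take A (13 @ 232) → take E (18 @ 235) → take B (38 @ 273) → take 10/36 of C → 32.50; 79/79 used.
3 item(s) taken whole; one partial (take 10/36 of C).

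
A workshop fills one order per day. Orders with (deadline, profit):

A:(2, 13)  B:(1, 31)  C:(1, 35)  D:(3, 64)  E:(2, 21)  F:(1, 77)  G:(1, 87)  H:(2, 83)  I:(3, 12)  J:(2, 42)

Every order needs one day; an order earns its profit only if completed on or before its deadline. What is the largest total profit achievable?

Profit order: G=87 H=83 F=77 D=64 J=42 C=35 B=31 E=21 A=13 I=12
Assign: G→slot 1, H→slot 2, F skipped, D→slot 3, J skipped, C skipped, B skipped, E skipped, A skipped, I skipped.
Slots: [1:G] [2:H] [3:D]
Profit = 87 + 83 + 64 = 234

234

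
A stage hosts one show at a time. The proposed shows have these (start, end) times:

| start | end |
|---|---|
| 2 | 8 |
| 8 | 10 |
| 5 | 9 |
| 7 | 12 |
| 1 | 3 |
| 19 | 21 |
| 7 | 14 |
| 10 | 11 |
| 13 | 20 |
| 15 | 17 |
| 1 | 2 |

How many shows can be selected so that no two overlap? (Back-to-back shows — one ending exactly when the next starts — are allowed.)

Sorted by end: (1,2)  (1,3)  (2,8)  (5,9)  (8,10)  (10,11)  (7,12)  (7,14)  (15,17)  (13,20)  (19,21)
take (1,2); take (2,8); take (8,10); take (10,11); skip (7,12); take (15,17); skip (13,20); take (19,21).
Selected 6 shows.

6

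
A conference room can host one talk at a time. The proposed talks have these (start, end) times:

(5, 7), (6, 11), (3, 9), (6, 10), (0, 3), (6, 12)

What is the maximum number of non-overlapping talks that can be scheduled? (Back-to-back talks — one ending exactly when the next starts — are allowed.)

2

Sort by end time and greedily take each interval whose start is ≥ the last chosen end.
By end time: (0,3), (5,7), (3,9), (6,10), (6,11), (6,12).
Pick (0,3); next start ≥ 3 → (5,7).
Selected 2 talks.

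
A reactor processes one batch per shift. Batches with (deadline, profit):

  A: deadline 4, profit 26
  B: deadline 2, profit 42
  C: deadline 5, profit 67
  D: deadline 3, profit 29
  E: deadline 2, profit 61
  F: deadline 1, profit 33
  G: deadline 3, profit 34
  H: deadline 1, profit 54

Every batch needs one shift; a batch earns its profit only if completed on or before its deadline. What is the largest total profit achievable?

242

Take jobs in profit order; each goes to the latest open slot no later than its deadline.
By profit: C(d5,67), E(d2,61), H(d1,54), B(d2,42), G(d3,34), F(d1,33), D(d3,29), A(d4,26)
C→slot 5; E→slot 2; H→slot 1; B skipped; G→slot 3; F skipped; D skipped; A→slot 4.
Profit = 54 + 61 + 34 + 26 + 67 = 242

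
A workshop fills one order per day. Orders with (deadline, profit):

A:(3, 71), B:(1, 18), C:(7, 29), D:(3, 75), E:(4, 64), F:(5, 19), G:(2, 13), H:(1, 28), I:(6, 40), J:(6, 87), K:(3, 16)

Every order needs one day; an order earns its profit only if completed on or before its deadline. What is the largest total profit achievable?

Profit order: J=87 D=75 A=71 E=64 I=40 C=29 H=28 F=19 B=18 K=16 G=13
Assign: J→slot 6, D→slot 3, A→slot 2, E→slot 4, I→slot 5, C→slot 7, H→slot 1, F skipped, B skipped, K skipped, G skipped.
Slots: [1:H] [2:A] [3:D] [4:E] [5:I] [6:J] [7:C]
Profit = 28 + 71 + 75 + 64 + 40 + 87 + 29 = 394

394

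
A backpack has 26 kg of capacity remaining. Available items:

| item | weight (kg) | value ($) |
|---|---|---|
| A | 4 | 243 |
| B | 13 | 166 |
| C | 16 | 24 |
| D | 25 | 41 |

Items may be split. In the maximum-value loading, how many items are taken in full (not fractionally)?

2

Sort by value per unit weight and fill in that order.
Ratios (sorted): A 60.75, B 12.77, D 1.64, C 1.50
take A (4 @ 243); take B (13 @ 166); take 9/25 of D → 14.76. Capacity used 26/26.
2 item(s) taken whole; one partial (take 9/25 of D).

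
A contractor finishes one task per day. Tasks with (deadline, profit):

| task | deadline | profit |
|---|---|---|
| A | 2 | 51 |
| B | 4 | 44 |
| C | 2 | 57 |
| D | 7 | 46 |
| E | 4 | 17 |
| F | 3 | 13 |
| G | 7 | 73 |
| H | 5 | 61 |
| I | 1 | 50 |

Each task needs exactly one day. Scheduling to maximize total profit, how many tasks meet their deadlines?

7

Profit order: G=73 H=61 C=57 A=51 I=50 D=46 B=44 E=17 F=13
Assign: G→slot 7, H→slot 5, C→slot 2, A→slot 1, I skipped, D→slot 6, B→slot 4, E→slot 3, F skipped.
Slots: [1:A] [2:C] [3:E] [4:B] [5:H] [6:D] [7:G]
7 of 9 scheduled.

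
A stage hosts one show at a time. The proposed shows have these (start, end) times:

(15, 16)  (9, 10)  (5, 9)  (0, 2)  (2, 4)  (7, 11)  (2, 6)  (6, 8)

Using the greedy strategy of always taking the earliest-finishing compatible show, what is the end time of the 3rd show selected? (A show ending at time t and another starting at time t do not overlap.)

By end time: (0,2), (2,4), (2,6), (6,8), (5,9), (9,10), (7,11), (15,16).
Pick (0,2); next start ≥ 2 → (2,4); next start ≥ 4 → (6,8); next start ≥ 8 → (9,10); next start ≥ 10 → (15,16).
Selected: (0,2) (2,4) (6,8) (9,10) (15,16)

8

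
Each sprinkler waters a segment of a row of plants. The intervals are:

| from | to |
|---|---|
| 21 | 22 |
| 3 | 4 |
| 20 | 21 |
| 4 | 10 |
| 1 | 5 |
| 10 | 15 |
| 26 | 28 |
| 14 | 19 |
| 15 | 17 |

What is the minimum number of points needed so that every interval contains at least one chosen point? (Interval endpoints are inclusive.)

4

Process intervals by earliest right end; each time one isn't hit yet, stab at its right endpoint.
Sorted: [3,4] [1,5] [4,10] [10,15] [15,17] [14,19] [20,21] [21,22] [26,28]
{[3,4],[1,5],[4,10]} hit by 4; {[10,15],[15,17],[14,19]} hit by 15; {[20,21],[21,22]} hit by 21; {[26,28]} hit by 28.
Points: 4, 15, 21, 28 (4 total).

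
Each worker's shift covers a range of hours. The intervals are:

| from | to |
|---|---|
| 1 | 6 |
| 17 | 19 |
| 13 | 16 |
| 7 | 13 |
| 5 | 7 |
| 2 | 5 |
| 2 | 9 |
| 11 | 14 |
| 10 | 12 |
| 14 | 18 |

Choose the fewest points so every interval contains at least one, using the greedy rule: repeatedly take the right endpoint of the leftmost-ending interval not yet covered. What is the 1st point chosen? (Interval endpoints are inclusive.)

5

Sorted: [2,5] [1,6] [5,7] [2,9] [10,12] [7,13] [11,14] [13,16] [14,18] [17,19]
{[2,5],[1,6],[5,7],[2,9]} hit by 5; {[10,12],[7,13],[11,14]} hit by 12; {[13,16],[14,18]} hit by 16; {[17,19]} hit by 19.
Points: 5, 12, 16, 19 (4 total).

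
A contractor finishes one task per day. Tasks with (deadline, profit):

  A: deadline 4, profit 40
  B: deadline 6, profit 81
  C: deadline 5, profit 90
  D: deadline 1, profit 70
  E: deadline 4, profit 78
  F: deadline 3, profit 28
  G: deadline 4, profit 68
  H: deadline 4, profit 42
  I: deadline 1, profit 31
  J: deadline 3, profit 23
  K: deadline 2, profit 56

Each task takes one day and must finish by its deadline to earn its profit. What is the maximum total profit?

Sort by profit descending; place each in the latest free slot ≤ its deadline.
By profit: C(d5,90), B(d6,81), E(d4,78), D(d1,70), G(d4,68), K(d2,56), H(d4,42), A(d4,40), I(d1,31), F(d3,28), J(d3,23)
C→slot 5; B→slot 6; E→slot 4; D→slot 1; G→slot 3; K→slot 2; H skipped; A skipped; I skipped; F skipped; J skipped.
Profit = 70 + 56 + 68 + 78 + 90 + 81 = 443

443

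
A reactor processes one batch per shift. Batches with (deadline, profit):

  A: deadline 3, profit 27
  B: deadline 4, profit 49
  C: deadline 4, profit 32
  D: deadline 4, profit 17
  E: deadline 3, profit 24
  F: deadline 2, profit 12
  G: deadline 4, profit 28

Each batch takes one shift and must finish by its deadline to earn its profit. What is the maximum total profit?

136

Sort by profit descending; place each in the latest free slot ≤ its deadline.
By profit: B(d4,49), C(d4,32), G(d4,28), A(d3,27), E(d3,24), D(d4,17), F(d2,12)
B→slot 4; C→slot 3; G→slot 2; A→slot 1; E skipped; D skipped; F skipped.
Profit = 27 + 28 + 32 + 49 = 136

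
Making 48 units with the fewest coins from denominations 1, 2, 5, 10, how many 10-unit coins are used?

4

Use the largest denomination that fits, subtract, and repeat.
48 − 4×10→8 − 1×5→3 − 1×2→1 − 1×1→0
Count of 10: 4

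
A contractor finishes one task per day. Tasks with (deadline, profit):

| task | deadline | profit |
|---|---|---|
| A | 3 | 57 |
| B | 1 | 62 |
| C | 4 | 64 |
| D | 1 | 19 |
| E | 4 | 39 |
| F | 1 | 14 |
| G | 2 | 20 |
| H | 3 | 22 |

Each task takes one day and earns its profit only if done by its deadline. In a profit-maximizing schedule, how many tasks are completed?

By profit: C(d4,64), B(d1,62), A(d3,57), E(d4,39), H(d3,22), G(d2,20), D(d1,19), F(d1,14)
C→slot 4; B→slot 1; A→slot 3; E→slot 2; H skipped; G skipped; D skipped; F skipped.
4 of 8 scheduled.

4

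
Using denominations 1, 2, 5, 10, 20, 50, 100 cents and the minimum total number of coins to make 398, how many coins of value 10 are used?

398 − 3×100→98 − 1×50→48 − 2×20→8 − 1×5→3 − 1×2→1 − 1×1→0
Count of 10: 0

0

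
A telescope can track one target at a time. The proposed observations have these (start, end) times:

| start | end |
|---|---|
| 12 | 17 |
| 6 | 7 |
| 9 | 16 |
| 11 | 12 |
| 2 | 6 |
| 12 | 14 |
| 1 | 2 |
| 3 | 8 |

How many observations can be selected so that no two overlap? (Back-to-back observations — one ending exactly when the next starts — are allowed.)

5

Sort by end time and greedily take each interval whose start is ≥ the last chosen end.
Sorted by end: (1,2)  (2,6)  (6,7)  (3,8)  (11,12)  (12,14)  (9,16)  (12,17)
take (1,2); take (2,6); take (6,7); take (11,12); take (12,14).
Selected 5 observations.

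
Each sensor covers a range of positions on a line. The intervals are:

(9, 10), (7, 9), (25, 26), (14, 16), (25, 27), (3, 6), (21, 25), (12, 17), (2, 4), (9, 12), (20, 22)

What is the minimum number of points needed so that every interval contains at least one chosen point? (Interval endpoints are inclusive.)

5

Sort by right endpoint; whenever an interval is uncovered, place a point at its right end.
Sorted: [2,4] [3,6] [7,9] [9,10] [9,12] [14,16] [12,17] [20,22] [21,25] [25,26] [25,27]
{[2,4],[3,6]} hit by 4; {[7,9],[9,10],[9,12]} hit by 9; {[14,16],[12,17]} hit by 16; {[20,22],[21,25]} hit by 22; {[25,26],[25,27]} hit by 26.
Points: 4, 9, 16, 22, 26 (5 total).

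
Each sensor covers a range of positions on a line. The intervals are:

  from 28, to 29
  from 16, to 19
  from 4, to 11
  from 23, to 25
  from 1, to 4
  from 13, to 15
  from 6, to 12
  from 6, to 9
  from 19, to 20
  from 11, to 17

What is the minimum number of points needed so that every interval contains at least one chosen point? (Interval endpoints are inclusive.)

Sorted: [1,4] [6,9] [4,11] [6,12] [13,15] [11,17] [16,19] [19,20] [23,25] [28,29]
{[1,4]} hit by 4; {[6,9],[4,11],[6,12]} hit by 9; {[13,15],[11,17]} hit by 15; {[16,19],[19,20]} hit by 19; {[23,25]} hit by 25; {[28,29]} hit by 29.
Points: 4, 9, 15, 19, 25, 29 (6 total).

6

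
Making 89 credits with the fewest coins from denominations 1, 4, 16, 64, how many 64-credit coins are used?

1

Greedy: take as many of the largest coin as possible, then repeat with the remainder.
89 = 1×64 + 1×16 + 2×4 + 1×1
Count of 64: 1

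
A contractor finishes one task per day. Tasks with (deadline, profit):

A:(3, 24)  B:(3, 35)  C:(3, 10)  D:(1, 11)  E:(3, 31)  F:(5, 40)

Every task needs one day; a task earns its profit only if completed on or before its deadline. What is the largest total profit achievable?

By profit: F(d5,40), B(d3,35), E(d3,31), A(d3,24), D(d1,11), C(d3,10)
F→slot 5; B→slot 3; E→slot 2; A→slot 1; D skipped; C skipped.
Profit = 24 + 31 + 35 + 40 = 130

130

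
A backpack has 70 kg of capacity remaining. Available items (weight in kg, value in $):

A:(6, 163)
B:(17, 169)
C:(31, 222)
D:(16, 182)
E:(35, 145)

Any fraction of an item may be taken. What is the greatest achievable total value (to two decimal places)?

Sort by value per unit weight and fill in that order.
Ratios (sorted): A 27.17, D 11.38, B 9.94, C 7.16, E 4.14
take A (6 @ 163); take D (16 @ 182); take B (17 @ 169); take C (31 @ 222). Capacity used 70/70.
Total value = 736.00

736.00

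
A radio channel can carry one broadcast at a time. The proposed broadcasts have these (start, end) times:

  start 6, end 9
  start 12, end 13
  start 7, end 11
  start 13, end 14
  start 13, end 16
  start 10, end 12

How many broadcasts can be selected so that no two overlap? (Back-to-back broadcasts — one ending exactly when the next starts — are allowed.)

4

Sort by end time and greedily take each interval whose start is ≥ the last chosen end.
By end time: (6,9), (7,11), (10,12), (12,13), (13,14), (13,16).
Pick (6,9); next start ≥ 9 → (10,12); next start ≥ 12 → (12,13); next start ≥ 13 → (13,14).
Selected 4 broadcasts.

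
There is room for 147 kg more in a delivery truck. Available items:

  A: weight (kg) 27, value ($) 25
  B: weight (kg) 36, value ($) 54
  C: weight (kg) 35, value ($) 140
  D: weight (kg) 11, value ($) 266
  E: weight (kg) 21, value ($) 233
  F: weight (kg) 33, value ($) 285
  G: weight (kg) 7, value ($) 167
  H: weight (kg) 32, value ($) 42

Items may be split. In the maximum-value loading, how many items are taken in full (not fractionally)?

Greedy by value/weight ratio, highest first.
Order: D (266/11=24.18) > G (167/7=23.86) > E (233/21=11.10) > F (285/33=8.64) > C (140/35=4.00) > B (54/36=1.50) > H (42/32=1.31) > A (25/27=0.93)
Fill: take D (11 @ 266) → take G (7 @ 167) → take E (21 @ 233) → take F (33 @ 285) → take C (35 @ 140) → take B (36 @ 54) → take 4/32 of H → 5.25; 147/147 used.
6 item(s) taken whole; one partial (take 4/32 of H).

6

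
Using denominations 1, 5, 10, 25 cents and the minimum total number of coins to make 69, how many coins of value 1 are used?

Use the largest denomination that fits, subtract, and repeat.
69 = 2×25 + 1×10 + 1×5 + 4×1
Count of 1: 4

4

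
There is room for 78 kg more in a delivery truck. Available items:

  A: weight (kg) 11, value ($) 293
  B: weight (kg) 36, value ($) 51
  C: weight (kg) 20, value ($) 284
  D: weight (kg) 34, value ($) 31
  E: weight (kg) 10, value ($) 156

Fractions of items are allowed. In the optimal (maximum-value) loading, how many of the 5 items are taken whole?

4

Sort by value per unit weight and fill in that order.
Ratios (sorted): A 26.64, E 15.60, C 14.20, B 1.42, D 0.91
take A (11 @ 293); take E (10 @ 156); take C (20 @ 284); take B (36 @ 51); take 1/34 of D → 0.91. Capacity used 78/78.
4 item(s) taken whole; one partial (take 1/34 of D).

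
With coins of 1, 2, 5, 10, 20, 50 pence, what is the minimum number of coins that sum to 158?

158 − 3×50→8 − 1×5→3 − 1×2→1 − 1×1→0
Total coins = 3 + 1 + 1 + 1 = 6

6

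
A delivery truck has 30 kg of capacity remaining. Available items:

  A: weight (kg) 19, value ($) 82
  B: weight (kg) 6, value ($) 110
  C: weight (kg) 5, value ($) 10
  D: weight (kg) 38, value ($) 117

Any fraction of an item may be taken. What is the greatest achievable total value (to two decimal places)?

Greedy by value/weight ratio, highest first.
Order: B (110/6=18.33) > A (82/19=4.32) > D (117/38=3.08) > C (10/5=2.00)
Fill: take B (6 @ 110) → take A (19 @ 82) → take 5/38 of D → 15.39; 30/30 used.
Total value = 207.39

207.39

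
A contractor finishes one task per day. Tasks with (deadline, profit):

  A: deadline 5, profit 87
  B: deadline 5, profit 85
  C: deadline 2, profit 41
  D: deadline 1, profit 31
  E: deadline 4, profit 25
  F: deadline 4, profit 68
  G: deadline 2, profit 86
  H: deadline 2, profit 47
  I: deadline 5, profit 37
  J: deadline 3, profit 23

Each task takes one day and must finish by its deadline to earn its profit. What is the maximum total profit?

373

Profit order: A=87 G=86 B=85 F=68 H=47 C=41 I=37 D=31 E=25 J=23
Assign: A→slot 5, G→slot 2, B→slot 4, F→slot 3, H→slot 1, C skipped, I skipped, D skipped, E skipped, J skipped.
Slots: [1:H] [2:G] [3:F] [4:B] [5:A]
Profit = 47 + 86 + 68 + 85 + 87 = 373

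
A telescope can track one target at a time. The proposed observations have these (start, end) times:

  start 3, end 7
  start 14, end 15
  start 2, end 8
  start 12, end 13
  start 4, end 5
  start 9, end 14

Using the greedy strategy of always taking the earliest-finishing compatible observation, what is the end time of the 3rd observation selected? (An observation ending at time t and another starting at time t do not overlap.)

15

Order by finish time; keep every interval that doesn't clash with the previous kept one.
Sorted by end: (4,5)  (3,7)  (2,8)  (12,13)  (9,14)  (14,15)
take (4,5); skip (3,7); take (12,13); skip (9,14); take (14,15).
Selected: (4,5) (12,13) (14,15)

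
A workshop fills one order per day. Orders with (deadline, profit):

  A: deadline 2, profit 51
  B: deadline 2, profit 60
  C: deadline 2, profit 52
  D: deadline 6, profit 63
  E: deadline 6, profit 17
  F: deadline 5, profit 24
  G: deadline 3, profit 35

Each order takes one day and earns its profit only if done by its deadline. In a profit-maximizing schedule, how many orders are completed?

6

Sort by profit descending; place each in the latest free slot ≤ its deadline.
By profit: D(d6,63), B(d2,60), C(d2,52), A(d2,51), G(d3,35), F(d5,24), E(d6,17)
D→slot 6; B→slot 2; C→slot 1; A skipped; G→slot 3; F→slot 5; E→slot 4.
6 of 7 scheduled.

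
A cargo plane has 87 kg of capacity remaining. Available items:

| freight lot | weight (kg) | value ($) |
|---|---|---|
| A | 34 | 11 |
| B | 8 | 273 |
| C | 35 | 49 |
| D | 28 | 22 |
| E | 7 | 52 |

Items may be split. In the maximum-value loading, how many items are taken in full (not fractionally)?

4

Greedy by value/weight ratio, highest first.
Order: B (273/8=34.12) > E (52/7=7.43) > C (49/35=1.40) > D (22/28=0.79) > A (11/34=0.32)
Fill: take B (8 @ 273) → take E (7 @ 52) → take C (35 @ 49) → take D (28 @ 22) → take 9/34 of A → 2.91; 87/87 used.
4 item(s) taken whole; one partial (take 9/34 of A).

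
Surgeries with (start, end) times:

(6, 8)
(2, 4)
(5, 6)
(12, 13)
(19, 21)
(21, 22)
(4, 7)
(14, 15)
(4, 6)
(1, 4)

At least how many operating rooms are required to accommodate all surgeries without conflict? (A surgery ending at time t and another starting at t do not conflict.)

Events (time:±→running): 1:+→1 2:+→2 4:-→1 4:-→0 4:+→1 4:+→2 5:+→3 … peak 3.

3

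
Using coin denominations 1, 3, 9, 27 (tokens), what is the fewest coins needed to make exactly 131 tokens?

131 − 4×27→23 − 2×9→5 − 1×3→2 − 2×1→0
Total coins = 4 + 2 + 1 + 2 = 9

9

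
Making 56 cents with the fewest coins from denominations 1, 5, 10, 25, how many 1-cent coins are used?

Use the largest denomination that fits, subtract, and repeat.
56 − 2×25→6 − 1×5→1 − 1×1→0
Count of 1: 1

1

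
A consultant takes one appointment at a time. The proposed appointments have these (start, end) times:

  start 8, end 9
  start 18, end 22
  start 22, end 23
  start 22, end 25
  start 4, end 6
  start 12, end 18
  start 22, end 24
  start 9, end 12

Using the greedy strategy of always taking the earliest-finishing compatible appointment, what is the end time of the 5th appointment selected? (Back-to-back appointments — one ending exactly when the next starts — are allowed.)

22

Greedy by earliest finish: after sorting by end time, pick each interval compatible with the last pick.
Sorted by end: (4,6)  (8,9)  (9,12)  (12,18)  (18,22)  (22,23)  (22,24)  (22,25)
take (4,6); take (8,9); take (9,12); take (12,18); take (18,22); take (22,23); skip (22,24); skip (22,25).
Selected: (4,6) (8,9) (9,12) (12,18) (18,22) (22,23)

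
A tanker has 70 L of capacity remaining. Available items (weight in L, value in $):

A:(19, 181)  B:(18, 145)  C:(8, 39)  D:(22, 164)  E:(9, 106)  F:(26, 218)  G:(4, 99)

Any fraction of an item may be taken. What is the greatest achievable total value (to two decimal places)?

700.67

Order: G (99/4=24.75) > E (106/9=11.78) > A (181/19=9.53) > F (218/26=8.38) > B (145/18=8.06) > D (164/22=7.45) > C (39/8=4.88)
Fill: take G (4 @ 99) → take E (9 @ 106) → take A (19 @ 181) → take F (26 @ 218) → take 12/18 of B → 96.67; 70/70 used.
Total value = 700.67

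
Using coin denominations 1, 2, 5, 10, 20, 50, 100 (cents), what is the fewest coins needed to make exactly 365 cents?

6

Use the largest denomination that fits, subtract, and repeat.
365 − 3×100→65 − 1×50→15 − 1×10→5 − 1×5→0
Total coins = 3 + 1 + 1 + 1 = 6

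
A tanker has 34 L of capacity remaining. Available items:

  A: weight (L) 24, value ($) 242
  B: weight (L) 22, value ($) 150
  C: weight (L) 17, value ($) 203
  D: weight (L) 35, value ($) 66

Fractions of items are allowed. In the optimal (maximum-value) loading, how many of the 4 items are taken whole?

1

Ratios (sorted): C 11.94, A 10.08, B 6.82, D 1.89
take C (17 @ 203); take 17/24 of A → 171.42. Capacity used 34/34.
1 item(s) taken whole; one partial (take 17/24 of A).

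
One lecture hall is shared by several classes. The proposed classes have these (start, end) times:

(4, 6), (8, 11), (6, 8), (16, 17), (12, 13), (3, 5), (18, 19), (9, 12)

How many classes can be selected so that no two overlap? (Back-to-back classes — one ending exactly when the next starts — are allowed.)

6

By end time: (3,5), (4,6), (6,8), (8,11), (9,12), (12,13), (16,17), (18,19).
Pick (3,5); next start ≥ 5 → (6,8); next start ≥ 8 → (8,11); next start ≥ 11 → (12,13); next start ≥ 13 → (16,17); next start ≥ 17 → (18,19).
Selected 6 classes.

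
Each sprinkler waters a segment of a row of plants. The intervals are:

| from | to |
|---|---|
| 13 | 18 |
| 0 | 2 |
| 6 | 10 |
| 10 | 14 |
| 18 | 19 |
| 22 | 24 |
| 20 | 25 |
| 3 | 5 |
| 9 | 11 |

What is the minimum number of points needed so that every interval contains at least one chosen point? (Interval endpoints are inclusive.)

5

Process intervals by earliest right end; each time one isn't hit yet, stab at its right endpoint.
Sorted: [0,2] [3,5] [6,10] [9,11] [10,14] [13,18] [18,19] [22,24] [20,25]
{[0,2]} hit by 2; {[3,5]} hit by 5; {[6,10],[9,11],[10,14]} hit by 10; {[13,18],[18,19]} hit by 18; {[22,24],[20,25]} hit by 24.
Points: 2, 5, 10, 18, 24 (5 total).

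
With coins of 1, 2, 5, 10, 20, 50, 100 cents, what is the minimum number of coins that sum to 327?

327 − 3×100→27 − 1×20→7 − 1×5→2 − 1×2→0
Total coins = 3 + 1 + 1 + 1 = 6

6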